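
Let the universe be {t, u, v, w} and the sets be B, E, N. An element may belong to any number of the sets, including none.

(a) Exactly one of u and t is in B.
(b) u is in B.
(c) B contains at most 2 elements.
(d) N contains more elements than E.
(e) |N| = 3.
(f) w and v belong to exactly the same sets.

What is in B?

B = {u}

From (b): u ∈ B.
(a) (exactly one): t ∉ B.
Suppose v ∈ B: no assignment then satisfies all the clues, so v ∉ B.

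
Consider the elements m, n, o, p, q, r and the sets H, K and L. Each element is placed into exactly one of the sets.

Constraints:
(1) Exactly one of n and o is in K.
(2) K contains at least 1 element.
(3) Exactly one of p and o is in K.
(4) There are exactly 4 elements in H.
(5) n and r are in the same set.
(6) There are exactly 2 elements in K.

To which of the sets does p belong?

p: H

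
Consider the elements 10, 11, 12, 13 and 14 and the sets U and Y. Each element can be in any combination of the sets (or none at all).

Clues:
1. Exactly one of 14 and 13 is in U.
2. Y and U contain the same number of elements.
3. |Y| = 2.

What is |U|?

2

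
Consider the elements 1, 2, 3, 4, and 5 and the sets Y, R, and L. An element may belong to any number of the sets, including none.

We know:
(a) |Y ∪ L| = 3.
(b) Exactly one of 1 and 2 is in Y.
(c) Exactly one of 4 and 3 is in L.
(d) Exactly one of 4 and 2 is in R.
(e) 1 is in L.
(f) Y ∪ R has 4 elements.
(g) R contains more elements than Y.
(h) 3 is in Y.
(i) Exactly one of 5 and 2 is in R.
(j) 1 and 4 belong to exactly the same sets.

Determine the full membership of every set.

Y = {1, 3, 4}; R = {1, 3, 4, 5}; L = {1, 4}

From (e): 1 ∈ L.
From (h): 3 ∈ Y.
(j): 4 matches 1: 4 ∈ L.
(c) (exactly one): 3 ∉ L.
Suppose 1 ∉ Y: no assignment then satisfies all the clues, so 1 ∈ Y.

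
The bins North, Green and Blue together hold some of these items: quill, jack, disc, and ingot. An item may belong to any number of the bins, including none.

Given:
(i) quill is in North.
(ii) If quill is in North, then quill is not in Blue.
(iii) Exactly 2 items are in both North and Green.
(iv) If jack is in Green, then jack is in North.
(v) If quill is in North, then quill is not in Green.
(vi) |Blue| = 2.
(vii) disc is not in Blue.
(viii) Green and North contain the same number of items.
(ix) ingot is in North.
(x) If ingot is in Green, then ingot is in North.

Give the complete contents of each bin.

From (i): quill ∈ North.
From (vii): disc ∉ Blue.
From (ix): ingot ∈ North.
(ii): quill ∉ Blue.
(v): quill ∉ Green.
(vi): only 2 candidates remain for Blue, so all are in.
Suppose jack ∉ North: no assignment then satisfies all the clues, so jack ∈ North.

North = {ingot, jack, quill}; Green = {disc, ingot, jack}; Blue = {ingot, jack}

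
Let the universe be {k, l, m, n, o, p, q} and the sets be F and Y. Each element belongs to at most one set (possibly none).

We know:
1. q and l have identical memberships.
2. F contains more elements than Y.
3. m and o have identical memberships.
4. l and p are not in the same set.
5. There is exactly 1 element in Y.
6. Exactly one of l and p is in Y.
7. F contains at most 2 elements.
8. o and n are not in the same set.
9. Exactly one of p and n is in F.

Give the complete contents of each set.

F = {k, n}; Y = {p}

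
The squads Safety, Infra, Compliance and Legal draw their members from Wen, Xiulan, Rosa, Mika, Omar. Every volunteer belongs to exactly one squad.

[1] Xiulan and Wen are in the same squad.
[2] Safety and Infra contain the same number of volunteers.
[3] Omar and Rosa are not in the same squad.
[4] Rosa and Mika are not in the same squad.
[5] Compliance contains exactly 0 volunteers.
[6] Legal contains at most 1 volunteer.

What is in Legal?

Legal = {Rosa}

(5): Compliance already has 0, so the rest are out.
Suppose Wen ∈ Legal: no assignment then satisfies all the clues, so Wen ∉ Legal.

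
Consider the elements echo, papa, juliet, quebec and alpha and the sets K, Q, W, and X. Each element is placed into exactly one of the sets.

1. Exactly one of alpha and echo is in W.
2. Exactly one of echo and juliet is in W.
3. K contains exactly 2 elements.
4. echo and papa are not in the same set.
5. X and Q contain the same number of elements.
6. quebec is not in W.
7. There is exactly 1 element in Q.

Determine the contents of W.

W = {echo}

From (6): quebec ∉ W.
Suppose echo ∉ W: no assignment then satisfies all the clues, so echo ∈ W.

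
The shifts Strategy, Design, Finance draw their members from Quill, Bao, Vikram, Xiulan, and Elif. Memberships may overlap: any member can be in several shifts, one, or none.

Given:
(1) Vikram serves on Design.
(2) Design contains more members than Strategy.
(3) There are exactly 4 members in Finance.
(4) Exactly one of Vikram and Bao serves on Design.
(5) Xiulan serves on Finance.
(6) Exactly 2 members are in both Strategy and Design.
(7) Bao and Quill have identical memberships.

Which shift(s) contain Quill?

Quill: Finance

From (1): Vikram ∈ Design.
From (5): Xiulan ∈ Finance.
(4) (exactly one): Bao ∉ Design.
(7): Quill matches Bao: Quill ∉ Design.
Suppose Quill ∈ Strategy: no assignment then satisfies all the clues, so Quill ∉ Strategy.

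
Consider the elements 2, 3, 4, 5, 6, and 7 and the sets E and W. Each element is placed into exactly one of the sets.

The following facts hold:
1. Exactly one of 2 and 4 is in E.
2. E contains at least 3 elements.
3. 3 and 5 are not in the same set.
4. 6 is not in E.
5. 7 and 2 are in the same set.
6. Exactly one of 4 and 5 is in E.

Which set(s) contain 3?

3: W

From (4): 6 ∉ E.
Only one set left: 6 ∈ W.
Suppose 3 ∈ E: no assignment then satisfies all the clues, so 3 ∉ E.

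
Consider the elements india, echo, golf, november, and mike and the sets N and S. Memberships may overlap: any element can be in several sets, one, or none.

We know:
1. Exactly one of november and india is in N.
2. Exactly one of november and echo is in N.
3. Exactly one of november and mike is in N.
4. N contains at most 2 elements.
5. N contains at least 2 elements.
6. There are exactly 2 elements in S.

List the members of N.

N = {golf, november}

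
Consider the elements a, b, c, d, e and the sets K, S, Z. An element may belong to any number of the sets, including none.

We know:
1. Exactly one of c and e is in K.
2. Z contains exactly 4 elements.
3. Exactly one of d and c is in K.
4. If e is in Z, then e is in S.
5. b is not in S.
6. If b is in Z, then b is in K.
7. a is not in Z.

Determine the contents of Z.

From (5): b ∉ S.
From (7): a ∉ Z.
(2): only 4 candidates remain for Z, so all are in.
(4): e ∈ S.
(6): b ∈ K.

Z = {b, c, d, e}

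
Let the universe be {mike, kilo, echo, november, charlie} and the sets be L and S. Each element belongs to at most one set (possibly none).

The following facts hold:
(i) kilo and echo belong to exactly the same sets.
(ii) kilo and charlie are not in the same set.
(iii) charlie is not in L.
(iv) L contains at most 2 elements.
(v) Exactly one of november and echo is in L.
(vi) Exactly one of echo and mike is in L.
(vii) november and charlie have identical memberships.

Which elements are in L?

L = {echo, kilo}

From (iii): charlie ∉ L.
(vii): november matches charlie: november ∉ L.
(v) (exactly one): echo ∈ L.
(vi) (exactly one): mike ∉ L.
(i): kilo matches echo: kilo ∈ L.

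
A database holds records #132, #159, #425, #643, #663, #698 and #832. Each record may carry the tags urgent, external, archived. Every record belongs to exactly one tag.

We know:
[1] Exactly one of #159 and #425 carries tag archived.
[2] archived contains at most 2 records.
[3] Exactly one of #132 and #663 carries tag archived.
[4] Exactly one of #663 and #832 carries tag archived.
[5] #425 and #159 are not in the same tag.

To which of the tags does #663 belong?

#663: archived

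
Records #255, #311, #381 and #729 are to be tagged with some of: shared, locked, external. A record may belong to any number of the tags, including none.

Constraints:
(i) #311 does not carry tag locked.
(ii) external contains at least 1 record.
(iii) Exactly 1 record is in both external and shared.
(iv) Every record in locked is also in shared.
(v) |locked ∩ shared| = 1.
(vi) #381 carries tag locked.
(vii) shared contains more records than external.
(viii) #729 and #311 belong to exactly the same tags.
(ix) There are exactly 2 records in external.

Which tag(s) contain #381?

#381: external, locked, shared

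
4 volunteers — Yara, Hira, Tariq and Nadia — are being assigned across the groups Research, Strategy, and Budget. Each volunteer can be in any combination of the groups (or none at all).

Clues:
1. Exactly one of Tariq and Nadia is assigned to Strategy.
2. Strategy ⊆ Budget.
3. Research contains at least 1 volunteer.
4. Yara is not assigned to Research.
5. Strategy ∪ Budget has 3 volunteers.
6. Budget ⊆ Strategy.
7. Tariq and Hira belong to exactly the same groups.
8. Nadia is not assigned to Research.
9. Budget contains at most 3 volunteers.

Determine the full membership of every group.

Research = {Hira, Tariq}; Strategy = {Hira, Tariq, Yara}; Budget = {Hira, Tariq, Yara}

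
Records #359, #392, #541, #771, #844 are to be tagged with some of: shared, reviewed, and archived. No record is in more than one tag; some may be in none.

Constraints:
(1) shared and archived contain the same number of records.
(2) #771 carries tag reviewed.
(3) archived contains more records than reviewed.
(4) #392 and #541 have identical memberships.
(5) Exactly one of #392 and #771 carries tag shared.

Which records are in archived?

archived = {#359, #844}

From (2): #771 ∈ reviewed.
(5) (exactly one): #392 ∈ shared.
(4): #541 matches #392: #541 ∈ shared.
Suppose #359 ∉ archived: no assignment then satisfies all the clues, so #359 ∈ archived.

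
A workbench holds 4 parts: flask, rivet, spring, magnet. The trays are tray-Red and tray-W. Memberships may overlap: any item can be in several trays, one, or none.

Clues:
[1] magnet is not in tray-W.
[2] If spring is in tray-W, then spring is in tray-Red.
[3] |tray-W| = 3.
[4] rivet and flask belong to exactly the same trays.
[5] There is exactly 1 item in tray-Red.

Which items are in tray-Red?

tray-Red = {spring}

From (1): magnet ∉ tray-W.
(3): only 3 candidates remain for tray-W, so all are in.
(2): spring ∈ tray-Red.
(5): tray-Red already has 1, so the rest are out.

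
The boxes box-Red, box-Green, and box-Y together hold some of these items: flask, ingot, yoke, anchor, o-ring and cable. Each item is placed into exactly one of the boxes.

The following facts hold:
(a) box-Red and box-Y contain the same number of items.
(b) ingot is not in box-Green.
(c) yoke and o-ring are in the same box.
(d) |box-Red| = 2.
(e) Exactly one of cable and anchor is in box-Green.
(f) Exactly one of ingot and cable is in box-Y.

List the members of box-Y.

box-Y = {anchor, ingot}

From (b): ingot ∉ box-Green.
Suppose flask ∈ box-Y: no assignment then satisfies all the clues, so flask ∉ box-Y.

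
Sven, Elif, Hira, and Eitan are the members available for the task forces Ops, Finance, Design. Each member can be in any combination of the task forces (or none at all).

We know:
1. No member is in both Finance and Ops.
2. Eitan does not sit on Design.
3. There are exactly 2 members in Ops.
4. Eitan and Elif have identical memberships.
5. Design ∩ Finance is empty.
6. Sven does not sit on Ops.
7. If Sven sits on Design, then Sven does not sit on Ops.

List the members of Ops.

From (2): Eitan ∉ Design.
From (6): Sven ∉ Ops.
(4): Elif matches Eitan: Elif ∉ Design.
Suppose Elif ∉ Ops: no assignment then satisfies all the clues, so Elif ∈ Ops.

Ops = {Eitan, Elif}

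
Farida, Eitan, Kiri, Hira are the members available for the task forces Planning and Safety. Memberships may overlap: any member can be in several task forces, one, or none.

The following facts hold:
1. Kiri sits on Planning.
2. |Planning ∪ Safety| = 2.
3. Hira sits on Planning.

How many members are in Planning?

2

From (1): Kiri ∈ Planning.
From (3): Hira ∈ Planning.
Suppose Farida ∈ Planning: no assignment then satisfies all the clues, so Farida ∉ Planning.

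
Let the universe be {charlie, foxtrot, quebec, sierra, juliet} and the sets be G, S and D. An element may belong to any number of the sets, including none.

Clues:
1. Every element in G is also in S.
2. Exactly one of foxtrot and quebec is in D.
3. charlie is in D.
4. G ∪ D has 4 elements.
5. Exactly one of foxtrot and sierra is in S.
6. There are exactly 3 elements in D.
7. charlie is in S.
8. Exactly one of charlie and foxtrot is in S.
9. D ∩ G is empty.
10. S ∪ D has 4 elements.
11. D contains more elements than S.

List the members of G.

G = {sierra}

From (3): charlie ∈ D.
From (7): charlie ∈ S.
(8) (exactly one): foxtrot ∉ S.
(9) (disjoint): charlie ∉ G.
(1) contrapositive: foxtrot ∉ G.
(5) (exactly one): sierra ∈ S.
Suppose quebec ∈ G: no assignment then satisfies all the clues, so quebec ∉ G.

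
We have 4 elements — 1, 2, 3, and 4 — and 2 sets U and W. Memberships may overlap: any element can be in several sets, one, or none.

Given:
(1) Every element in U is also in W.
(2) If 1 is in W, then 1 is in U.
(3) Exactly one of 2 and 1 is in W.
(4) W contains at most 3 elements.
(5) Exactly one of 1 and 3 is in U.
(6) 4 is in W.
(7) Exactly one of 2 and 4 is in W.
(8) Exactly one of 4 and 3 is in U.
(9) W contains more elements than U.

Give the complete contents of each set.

From (6): 4 ∈ W.
(7) (exactly one): 2 ∉ W.
(1) contrapositive: 2 ∉ U.
(3) (exactly one): 1 ∈ W.
(2): 1 ∈ U.
(5) (exactly one): 3 ∉ U.
(8) (exactly one): 4 ∈ U.
Suppose 3 ∉ W: no assignment then satisfies all the clues, so 3 ∈ W.

U = {1, 4}; W = {1, 3, 4}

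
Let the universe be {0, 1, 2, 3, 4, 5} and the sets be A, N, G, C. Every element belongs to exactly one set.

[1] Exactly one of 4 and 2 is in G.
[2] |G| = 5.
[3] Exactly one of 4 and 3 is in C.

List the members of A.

A = {}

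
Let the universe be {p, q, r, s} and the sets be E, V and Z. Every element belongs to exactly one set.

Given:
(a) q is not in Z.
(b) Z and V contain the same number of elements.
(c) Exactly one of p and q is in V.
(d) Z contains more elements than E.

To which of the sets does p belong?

p: Z

From (a): q ∉ Z.
Suppose p ∈ E: no assignment then satisfies all the clues, so p ∉ E.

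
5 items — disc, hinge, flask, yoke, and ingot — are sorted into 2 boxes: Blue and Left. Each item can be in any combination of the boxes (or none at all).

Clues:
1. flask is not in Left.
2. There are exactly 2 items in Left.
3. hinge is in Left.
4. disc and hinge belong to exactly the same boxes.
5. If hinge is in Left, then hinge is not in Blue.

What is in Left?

From (1): flask ∉ Left.
From (3): hinge ∈ Left.
(4): disc matches hinge: disc ∈ Left.
(5): hinge ∉ Blue.
(2): Left already has 2, so the rest are out.
(4): disc matches hinge: disc ∉ Blue.

Left = {disc, hinge}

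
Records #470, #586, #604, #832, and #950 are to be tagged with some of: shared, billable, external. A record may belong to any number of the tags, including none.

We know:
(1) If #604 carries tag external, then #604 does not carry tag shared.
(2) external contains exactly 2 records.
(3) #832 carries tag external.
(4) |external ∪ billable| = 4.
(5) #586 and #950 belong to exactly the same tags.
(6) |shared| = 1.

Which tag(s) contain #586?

#586: billable

From (3): #832 ∈ external.
Suppose #586 ∈ shared: no assignment then satisfies all the clues, so #586 ∉ shared.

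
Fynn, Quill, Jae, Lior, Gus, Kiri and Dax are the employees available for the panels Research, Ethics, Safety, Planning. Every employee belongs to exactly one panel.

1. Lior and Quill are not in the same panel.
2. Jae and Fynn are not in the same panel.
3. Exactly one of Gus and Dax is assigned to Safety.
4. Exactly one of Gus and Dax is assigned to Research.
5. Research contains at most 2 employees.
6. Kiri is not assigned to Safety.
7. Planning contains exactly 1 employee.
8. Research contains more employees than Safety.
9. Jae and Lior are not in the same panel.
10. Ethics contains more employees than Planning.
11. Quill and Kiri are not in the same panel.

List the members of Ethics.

Ethics = {Fynn, Kiri, Lior}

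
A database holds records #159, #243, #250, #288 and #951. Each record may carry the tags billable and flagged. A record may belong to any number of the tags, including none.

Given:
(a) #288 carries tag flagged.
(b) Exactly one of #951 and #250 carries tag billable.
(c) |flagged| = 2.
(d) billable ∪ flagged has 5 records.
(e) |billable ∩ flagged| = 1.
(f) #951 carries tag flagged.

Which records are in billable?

billable = {#159, #243, #250, #288}

From (a): #288 ∈ flagged.
From (f): #951 ∈ flagged.
(c): flagged already has 2, so the rest are out.
Suppose #159 ∉ billable: no assignment then satisfies all the clues, so #159 ∈ billable.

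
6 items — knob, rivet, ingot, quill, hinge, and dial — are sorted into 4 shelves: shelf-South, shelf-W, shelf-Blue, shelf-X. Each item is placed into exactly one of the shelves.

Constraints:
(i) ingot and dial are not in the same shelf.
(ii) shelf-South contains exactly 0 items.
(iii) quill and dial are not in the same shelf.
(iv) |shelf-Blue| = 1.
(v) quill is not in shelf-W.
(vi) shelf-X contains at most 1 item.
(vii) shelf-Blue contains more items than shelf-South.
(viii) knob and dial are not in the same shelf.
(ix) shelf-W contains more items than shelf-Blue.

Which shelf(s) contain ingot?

ingot: shelf-W

From (v): quill ∉ shelf-W.
(ii): shelf-South already has 0, so the rest are out.
Suppose ingot ∉ shelf-W: no assignment then satisfies all the clues, so ingot ∈ shelf-W.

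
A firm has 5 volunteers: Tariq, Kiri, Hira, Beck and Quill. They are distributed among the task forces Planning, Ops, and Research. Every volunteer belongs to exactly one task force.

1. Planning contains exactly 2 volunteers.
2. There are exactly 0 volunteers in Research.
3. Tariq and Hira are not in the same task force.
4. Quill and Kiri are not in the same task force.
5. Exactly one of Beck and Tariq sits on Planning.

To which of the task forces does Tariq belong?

(2): Research already has 0, so the rest are out.
Suppose Tariq ∉ Planning: no assignment then satisfies all the clues, so Tariq ∈ Planning.

Tariq: Planning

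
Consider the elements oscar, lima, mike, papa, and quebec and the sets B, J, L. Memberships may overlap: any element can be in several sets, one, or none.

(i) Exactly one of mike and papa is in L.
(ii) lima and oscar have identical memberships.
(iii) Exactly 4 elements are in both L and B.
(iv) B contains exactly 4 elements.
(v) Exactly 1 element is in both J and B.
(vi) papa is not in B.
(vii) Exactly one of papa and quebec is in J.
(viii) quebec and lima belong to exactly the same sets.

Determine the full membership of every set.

From (vi): papa ∉ B.
(iv): only 4 candidates remain for B, so all are in.
Suppose oscar ∈ J: no assignment then satisfies all the clues, so oscar ∉ J.

B = {lima, mike, oscar, quebec}; J = {mike, papa}; L = {lima, mike, oscar, quebec}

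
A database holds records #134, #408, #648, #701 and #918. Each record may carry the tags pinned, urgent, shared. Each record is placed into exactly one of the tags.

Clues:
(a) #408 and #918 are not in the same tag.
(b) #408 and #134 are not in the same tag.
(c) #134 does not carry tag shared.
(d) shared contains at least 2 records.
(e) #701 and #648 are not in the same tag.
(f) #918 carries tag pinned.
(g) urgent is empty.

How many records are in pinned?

From (c): #134 ∉ shared.
From (f): #918 ∈ pinned.
(a): #408 ∉ pinned.
(g): urgent already has 0, so the rest are out.
Only one tag left: #134 ∈ pinned.
Only one tag left: #408 ∈ shared.

3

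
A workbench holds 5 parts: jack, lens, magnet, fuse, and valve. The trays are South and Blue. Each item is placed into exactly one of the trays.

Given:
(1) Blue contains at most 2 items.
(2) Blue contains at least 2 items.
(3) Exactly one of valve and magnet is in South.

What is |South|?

3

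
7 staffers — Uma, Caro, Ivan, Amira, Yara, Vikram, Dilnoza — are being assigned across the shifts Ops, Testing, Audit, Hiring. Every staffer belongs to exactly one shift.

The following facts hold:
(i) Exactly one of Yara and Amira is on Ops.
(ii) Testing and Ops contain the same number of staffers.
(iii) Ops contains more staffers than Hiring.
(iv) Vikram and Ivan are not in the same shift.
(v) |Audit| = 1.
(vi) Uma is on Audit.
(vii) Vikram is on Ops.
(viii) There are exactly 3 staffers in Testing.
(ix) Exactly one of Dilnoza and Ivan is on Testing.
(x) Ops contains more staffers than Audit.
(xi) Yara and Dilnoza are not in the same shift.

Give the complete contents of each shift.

Ops = {Amira, Dilnoza, Vikram}; Testing = {Caro, Ivan, Yara}; Audit = {Uma}; Hiring = {}

From (vi): Uma ∈ Audit.
From (vii): Vikram ∈ Ops.
(iv): Ivan ∉ Ops.
(v): Audit already has 1, so the rest are out.
Suppose Caro ∈ Ops: no assignment then satisfies all the clues, so Caro ∉ Ops.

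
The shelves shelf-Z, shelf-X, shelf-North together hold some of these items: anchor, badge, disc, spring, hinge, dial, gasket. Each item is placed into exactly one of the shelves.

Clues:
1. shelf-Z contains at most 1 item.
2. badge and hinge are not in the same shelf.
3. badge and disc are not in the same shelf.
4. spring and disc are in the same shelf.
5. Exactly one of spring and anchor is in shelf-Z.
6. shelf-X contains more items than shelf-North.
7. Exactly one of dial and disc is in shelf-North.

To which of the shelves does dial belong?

dial: shelf-North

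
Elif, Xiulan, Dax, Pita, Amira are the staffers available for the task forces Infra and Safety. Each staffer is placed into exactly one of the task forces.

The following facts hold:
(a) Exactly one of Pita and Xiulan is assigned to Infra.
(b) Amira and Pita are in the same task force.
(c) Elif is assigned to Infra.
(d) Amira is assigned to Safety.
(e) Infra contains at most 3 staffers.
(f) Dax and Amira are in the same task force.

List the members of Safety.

Safety = {Amira, Dax, Pita}

From (c): Elif ∈ Infra.
From (d): Amira ∈ Safety.
(b): Pita matches Amira: Pita ∉ Infra.
(b): Pita matches Amira: Pita ∈ Safety.
(f): Dax matches Amira: Dax ∉ Infra.
(f): Dax matches Amira: Dax ∈ Safety.
(a) (exactly one): Xiulan ∈ Infra.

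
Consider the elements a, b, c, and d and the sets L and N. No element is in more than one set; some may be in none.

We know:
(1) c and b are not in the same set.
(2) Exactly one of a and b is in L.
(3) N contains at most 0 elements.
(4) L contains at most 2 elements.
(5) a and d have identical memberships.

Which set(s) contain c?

c: none

(3): N already has 0, so the rest are out.
Suppose c ∈ L: no assignment then satisfies all the clues, so c ∉ L.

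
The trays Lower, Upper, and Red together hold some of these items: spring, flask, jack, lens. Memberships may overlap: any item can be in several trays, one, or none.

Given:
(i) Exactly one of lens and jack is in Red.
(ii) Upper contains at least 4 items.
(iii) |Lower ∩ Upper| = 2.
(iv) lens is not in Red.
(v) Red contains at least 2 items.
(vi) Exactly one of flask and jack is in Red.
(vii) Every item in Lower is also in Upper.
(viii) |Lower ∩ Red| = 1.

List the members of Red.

Red = {jack, spring}

From (iv): lens ∉ Red.
(i) (exactly one): jack ∈ Red.
(ii): only 4 candidates remain for Upper, so all are in.
(vi) (exactly one): flask ∉ Red.
(v): only 2 candidates remain for Red, so all are in.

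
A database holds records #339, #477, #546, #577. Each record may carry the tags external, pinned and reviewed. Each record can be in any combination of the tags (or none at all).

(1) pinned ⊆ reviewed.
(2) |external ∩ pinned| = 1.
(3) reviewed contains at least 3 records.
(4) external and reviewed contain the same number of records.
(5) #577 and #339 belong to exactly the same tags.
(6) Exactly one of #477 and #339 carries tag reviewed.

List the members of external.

external = {#339, #546, #577}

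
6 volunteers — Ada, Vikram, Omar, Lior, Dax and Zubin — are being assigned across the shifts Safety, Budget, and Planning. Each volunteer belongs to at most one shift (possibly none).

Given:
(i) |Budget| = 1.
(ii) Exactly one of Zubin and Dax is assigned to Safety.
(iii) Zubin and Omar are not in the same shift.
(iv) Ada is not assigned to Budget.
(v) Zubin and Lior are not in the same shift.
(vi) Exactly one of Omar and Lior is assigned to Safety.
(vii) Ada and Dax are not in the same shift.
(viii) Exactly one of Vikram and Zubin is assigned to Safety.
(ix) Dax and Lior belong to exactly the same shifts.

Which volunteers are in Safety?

Safety = {Dax, Lior, Vikram}

From (iv): Ada ∉ Budget.
Suppose Ada ∈ Safety: no assignment then satisfies all the clues, so Ada ∉ Safety.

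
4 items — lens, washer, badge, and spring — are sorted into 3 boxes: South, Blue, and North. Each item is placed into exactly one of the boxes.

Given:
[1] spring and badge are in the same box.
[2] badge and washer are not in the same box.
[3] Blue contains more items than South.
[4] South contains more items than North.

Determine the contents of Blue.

Blue = {badge, lens, spring}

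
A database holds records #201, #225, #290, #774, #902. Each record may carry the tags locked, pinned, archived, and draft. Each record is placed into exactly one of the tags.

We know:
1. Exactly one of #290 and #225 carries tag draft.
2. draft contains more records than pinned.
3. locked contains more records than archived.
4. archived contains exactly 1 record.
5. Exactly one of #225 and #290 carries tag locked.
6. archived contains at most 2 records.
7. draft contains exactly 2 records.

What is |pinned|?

0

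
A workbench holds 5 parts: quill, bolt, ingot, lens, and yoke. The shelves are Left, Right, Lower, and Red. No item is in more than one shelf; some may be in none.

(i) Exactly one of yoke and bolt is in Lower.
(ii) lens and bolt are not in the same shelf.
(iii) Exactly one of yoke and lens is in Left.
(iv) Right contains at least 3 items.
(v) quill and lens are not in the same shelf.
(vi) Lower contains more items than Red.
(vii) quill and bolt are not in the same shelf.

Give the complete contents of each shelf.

Left = {lens}; Right = {ingot, quill, yoke}; Lower = {bolt}; Red = {}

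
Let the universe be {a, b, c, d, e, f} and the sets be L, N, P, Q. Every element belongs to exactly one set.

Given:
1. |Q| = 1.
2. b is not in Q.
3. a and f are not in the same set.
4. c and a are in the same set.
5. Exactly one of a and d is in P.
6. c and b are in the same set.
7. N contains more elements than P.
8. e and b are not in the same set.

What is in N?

From (2): b ∉ Q.
(6): c matches b: c ∉ Q.
(4): a matches c: a ∉ Q.
Suppose a ∉ N: no assignment then satisfies all the clues, so a ∈ N.

N = {a, b, c}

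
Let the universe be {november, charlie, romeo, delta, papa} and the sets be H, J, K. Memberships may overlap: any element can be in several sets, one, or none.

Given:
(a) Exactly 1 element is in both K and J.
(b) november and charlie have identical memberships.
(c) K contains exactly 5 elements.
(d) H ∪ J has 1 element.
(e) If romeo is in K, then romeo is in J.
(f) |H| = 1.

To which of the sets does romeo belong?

(c): only 5 candidates remain for K, so all are in.
(e): romeo ∈ J.
Suppose romeo ∉ H: no assignment then satisfies all the clues, so romeo ∈ H.

romeo: H, J, K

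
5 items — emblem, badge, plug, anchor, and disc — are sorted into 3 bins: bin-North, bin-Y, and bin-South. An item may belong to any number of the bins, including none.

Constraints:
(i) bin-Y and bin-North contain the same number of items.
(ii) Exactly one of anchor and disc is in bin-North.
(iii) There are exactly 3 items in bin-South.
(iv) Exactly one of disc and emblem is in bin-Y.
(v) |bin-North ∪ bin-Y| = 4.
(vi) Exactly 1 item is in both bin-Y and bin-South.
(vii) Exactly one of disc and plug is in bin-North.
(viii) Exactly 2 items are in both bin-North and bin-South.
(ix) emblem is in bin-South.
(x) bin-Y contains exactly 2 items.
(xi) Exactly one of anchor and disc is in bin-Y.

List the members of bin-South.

bin-South = {badge, disc, emblem}

From (ix): emblem ∈ bin-South.
Suppose badge ∉ bin-South: no assignment then satisfies all the clues, so badge ∈ bin-South.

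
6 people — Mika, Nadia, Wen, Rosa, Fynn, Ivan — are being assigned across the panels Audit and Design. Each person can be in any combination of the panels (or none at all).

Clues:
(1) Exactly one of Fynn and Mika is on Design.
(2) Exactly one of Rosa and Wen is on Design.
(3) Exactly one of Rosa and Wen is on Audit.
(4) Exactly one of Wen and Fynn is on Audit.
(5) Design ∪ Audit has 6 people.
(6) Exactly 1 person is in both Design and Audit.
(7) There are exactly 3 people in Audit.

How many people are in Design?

4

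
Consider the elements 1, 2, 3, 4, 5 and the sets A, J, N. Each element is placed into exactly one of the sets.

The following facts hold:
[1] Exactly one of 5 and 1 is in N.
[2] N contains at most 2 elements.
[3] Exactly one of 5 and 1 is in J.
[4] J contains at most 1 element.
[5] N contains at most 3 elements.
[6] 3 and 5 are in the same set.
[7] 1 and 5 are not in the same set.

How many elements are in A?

2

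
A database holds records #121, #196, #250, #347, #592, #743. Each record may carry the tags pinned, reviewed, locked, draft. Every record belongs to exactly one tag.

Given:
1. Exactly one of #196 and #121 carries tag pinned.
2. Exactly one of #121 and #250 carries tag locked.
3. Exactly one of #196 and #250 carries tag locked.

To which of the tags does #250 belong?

#250: locked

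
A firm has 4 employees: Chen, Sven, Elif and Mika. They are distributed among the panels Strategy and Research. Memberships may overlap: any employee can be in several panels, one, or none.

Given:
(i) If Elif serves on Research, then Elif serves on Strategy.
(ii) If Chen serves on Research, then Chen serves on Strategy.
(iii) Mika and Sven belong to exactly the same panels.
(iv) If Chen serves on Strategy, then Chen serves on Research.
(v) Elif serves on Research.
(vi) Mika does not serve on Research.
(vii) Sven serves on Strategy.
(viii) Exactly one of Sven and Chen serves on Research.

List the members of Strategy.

From (v): Elif ∈ Research.
From (vi): Mika ∉ Research.
From (vii): Sven ∈ Strategy.
(i): Elif ∈ Strategy.
(iii): Mika matches Sven: Mika ∈ Strategy.
(iii): Sven matches Mika: Sven ∉ Research.
(viii) (exactly one): Chen ∈ Research.
(ii): Chen ∈ Strategy.

Strategy = {Chen, Elif, Mika, Sven}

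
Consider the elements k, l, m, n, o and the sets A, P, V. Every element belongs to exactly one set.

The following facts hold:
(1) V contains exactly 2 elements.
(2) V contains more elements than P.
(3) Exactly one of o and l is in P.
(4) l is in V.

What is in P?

P = {o}

From (4): l ∈ V.
(3) (exactly one): o ∈ P.
Suppose k ∈ P: no assignment then satisfies all the clues, so k ∉ P.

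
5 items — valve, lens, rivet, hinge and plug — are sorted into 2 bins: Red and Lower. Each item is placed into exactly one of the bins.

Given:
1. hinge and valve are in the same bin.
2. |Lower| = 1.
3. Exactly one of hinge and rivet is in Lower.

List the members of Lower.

Lower = {rivet}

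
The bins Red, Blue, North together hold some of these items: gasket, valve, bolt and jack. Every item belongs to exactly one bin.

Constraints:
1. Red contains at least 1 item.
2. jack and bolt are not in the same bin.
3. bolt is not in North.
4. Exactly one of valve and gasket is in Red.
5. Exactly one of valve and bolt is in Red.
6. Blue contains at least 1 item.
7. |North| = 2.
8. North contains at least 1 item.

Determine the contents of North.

From (3): bolt ∉ North.
Suppose gasket ∉ North: no assignment then satisfies all the clues, so gasket ∈ North.

North = {gasket, jack}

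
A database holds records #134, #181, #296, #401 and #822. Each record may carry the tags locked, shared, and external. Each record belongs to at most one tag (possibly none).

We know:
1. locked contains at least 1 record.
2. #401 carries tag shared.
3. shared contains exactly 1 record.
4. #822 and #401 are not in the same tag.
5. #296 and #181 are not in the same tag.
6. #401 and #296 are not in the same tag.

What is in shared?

shared = {#401}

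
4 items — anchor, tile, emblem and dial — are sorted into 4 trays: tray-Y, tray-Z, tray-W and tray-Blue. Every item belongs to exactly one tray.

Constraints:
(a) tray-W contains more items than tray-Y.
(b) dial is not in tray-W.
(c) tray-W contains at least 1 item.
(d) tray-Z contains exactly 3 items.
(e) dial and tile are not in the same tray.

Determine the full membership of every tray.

tray-Y = {}; tray-Z = {anchor, dial, emblem}; tray-W = {tile}; tray-Blue = {}

From (b): dial ∉ tray-W.
Suppose anchor ∈ tray-Y: no assignment then satisfies all the clues, so anchor ∉ tray-Y.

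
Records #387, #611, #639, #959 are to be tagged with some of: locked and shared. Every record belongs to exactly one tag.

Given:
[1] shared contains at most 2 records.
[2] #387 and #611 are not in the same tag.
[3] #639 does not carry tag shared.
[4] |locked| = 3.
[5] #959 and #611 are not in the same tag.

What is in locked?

From (3): #639 ∉ shared.
Only one tag left: #639 ∈ locked.
Suppose #387 ∉ locked: no assignment then satisfies all the clues, so #387 ∈ locked.

locked = {#387, #639, #959}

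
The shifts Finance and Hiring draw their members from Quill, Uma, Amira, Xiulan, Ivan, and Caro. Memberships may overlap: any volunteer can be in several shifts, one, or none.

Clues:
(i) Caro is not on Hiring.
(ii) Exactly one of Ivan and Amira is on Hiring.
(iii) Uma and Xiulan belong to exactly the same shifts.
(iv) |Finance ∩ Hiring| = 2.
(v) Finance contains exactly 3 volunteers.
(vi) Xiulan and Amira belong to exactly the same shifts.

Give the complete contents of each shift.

From (i): Caro ∉ Hiring.
Suppose Quill ∉ Finance: no assignment then satisfies all the clues, so Quill ∈ Finance.

Finance = {Caro, Ivan, Quill}; Hiring = {Ivan, Quill}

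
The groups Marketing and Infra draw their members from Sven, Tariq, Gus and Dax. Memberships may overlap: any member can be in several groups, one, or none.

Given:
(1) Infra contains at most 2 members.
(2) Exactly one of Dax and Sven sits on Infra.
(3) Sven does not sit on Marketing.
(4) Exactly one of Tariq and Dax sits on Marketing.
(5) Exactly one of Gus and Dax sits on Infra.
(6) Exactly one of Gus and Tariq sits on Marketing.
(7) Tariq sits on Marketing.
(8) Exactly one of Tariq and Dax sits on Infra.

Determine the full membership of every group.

Marketing = {Tariq}; Infra = {Dax}

From (3): Sven ∉ Marketing.
From (7): Tariq ∈ Marketing.
(4) (exactly one): Dax ∉ Marketing.
(6) (exactly one): Gus ∉ Marketing.
Suppose Sven ∈ Infra: no assignment then satisfies all the clues, so Sven ∉ Infra.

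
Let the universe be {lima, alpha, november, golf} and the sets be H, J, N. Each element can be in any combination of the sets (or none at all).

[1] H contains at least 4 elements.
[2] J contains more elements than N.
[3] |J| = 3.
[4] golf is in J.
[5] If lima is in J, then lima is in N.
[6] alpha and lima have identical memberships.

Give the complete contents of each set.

H = {alpha, golf, lima, november}; J = {alpha, golf, lima}; N = {alpha, lima}

From (4): golf ∈ J.
(1): only 4 candidates remain for H, so all are in.
Suppose lima ∉ J: no assignment then satisfies all the clues, so lima ∈ J.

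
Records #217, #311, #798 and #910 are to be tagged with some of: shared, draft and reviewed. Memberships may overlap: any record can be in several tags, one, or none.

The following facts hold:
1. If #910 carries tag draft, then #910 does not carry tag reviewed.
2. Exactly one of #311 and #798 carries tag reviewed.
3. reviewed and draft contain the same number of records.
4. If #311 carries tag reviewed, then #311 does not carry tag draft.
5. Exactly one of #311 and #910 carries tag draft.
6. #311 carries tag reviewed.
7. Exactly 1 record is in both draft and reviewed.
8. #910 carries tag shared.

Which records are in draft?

draft = {#217, #910}

From (6): #311 ∈ reviewed.
From (8): #910 ∈ shared.
(2) (exactly one): #798 ∉ reviewed.
(4): #311 ∉ draft.
(5) (exactly one): #910 ∈ draft.
(1): #910 ∉ reviewed.
Suppose #217 ∉ draft: no assignment then satisfies all the clues, so #217 ∈ draft.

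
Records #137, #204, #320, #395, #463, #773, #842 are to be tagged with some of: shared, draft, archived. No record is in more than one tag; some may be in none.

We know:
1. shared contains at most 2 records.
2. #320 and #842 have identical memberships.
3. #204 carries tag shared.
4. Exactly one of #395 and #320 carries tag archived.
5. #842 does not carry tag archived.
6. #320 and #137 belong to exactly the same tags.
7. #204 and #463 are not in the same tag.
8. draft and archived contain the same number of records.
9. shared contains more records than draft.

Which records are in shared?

shared = {#204, #773}

From (3): #204 ∈ shared.
From (5): #842 ∉ archived.
(2): #320 matches #842: #320 ∉ archived.
(4) (exactly one): #395 ∈ archived.
(6): #137 matches #320: #137 ∉ archived.
(7): #463 ∉ shared.
Suppose #137 ∈ shared: no assignment then satisfies all the clues, so #137 ∉ shared.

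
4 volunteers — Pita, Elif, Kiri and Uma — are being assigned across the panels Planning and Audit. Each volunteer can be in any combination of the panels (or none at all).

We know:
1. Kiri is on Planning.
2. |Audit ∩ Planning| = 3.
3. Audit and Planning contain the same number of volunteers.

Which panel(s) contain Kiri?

Kiri: Audit, Planning

From (1): Kiri ∈ Planning.
Suppose Kiri ∉ Audit: no assignment then satisfies all the clues, so Kiri ∈ Audit.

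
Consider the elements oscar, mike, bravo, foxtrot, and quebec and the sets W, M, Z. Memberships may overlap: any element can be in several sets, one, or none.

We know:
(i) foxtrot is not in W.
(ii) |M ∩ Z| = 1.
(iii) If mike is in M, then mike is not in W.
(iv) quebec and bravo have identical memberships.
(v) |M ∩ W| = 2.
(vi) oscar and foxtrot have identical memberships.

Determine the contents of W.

W = {bravo, quebec}

From (i): foxtrot ∉ W.
(vi): oscar matches foxtrot: oscar ∉ W.
Suppose mike ∈ W: no assignment then satisfies all the clues, so mike ∉ W.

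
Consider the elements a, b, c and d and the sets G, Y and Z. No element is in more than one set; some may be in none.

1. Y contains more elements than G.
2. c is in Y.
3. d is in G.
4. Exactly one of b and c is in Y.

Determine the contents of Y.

Y = {a, c}

From (2): c ∈ Y.
From (3): d ∈ G.
(4) (exactly one): b ∉ Y.
Suppose a ∉ Y: no assignment then satisfies all the clues, so a ∈ Y.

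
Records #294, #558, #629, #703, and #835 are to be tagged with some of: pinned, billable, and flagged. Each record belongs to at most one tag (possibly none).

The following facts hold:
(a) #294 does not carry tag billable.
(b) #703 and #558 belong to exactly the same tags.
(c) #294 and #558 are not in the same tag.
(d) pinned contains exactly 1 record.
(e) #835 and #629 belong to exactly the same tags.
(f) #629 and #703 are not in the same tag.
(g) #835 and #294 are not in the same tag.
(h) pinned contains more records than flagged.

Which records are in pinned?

pinned = {#294}

From (a): #294 ∉ billable.
Suppose #294 ∉ pinned: no assignment then satisfies all the clues, so #294 ∈ pinned.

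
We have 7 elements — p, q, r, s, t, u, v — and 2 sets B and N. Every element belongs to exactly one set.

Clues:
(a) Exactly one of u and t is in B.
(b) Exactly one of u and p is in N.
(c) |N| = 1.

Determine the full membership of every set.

B = {p, q, r, s, t, v}; N = {u}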